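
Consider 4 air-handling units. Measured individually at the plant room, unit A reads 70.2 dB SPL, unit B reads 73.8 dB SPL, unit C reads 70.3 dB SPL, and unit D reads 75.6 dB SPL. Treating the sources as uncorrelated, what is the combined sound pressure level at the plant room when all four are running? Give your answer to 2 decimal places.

79.11 dB SPL

Incoherent sources sum as intensities:
L_total = 10·log₁₀(10^(70.2/10) + 10^(73.8/10) + 10^(70.3/10) + 10^(75.6/10)) = 10·log₁₀(81480000) = 79.11 dB SPL.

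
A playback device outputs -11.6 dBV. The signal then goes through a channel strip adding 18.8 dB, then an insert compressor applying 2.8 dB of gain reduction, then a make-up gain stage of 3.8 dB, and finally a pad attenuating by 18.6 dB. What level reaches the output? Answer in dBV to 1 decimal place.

In dB, series stages simply add:
-11.6 + 18.8 − 2.8 + 3.8 − 18.6 = -10.4 dBV.

-10.4 dBV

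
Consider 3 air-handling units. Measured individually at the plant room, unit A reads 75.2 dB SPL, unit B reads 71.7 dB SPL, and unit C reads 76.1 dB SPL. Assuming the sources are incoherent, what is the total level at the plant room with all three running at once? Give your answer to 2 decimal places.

Incoherent sources sum as intensities:
L_total = 10·log₁₀(10^(75.2/10) + 10^(71.7/10) + 10^(76.1/10)) = 10·log₁₀(88640000) = 79.48 dB SPL.

79.48 dB SPL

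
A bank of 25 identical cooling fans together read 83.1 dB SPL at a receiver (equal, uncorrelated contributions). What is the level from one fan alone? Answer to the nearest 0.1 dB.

69.1 dB SPL

25 equal incoherent sources add 10·log₁₀(25) = 13.98 dB over one source.
L_one = 83.1 − 13.98 = 69.1 dB SPL.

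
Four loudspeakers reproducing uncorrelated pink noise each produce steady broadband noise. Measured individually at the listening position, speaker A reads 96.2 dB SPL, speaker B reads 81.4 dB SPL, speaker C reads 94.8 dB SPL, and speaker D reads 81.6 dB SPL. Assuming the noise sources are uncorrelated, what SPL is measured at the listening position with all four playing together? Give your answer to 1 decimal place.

Add the sources as powers (linear), then convert back to dB:
L_total = 10·log₁₀(10^(96.2/10) + 10^(81.4/10) + 10^(94.8/10) + 10^(81.6/10)) = 10·log₁₀(7471000000) = 98.7 dB SPL.

98.7 dB SPL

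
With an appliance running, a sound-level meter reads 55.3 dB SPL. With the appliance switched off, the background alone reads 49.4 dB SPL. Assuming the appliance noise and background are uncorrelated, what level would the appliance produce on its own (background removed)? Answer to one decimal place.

54.0 dB SPL

Background correction is a power subtraction:
L_src = 10·log₁₀(10^(55.3/10) − 10^(49.4/10)) = 10·log₁₀(251700) = 54.0 dB SPL.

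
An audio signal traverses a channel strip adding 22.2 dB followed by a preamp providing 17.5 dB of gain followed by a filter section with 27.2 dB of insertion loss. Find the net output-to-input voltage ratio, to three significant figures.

Net gain = 22.2 + 17.5 + (−27.2) = 12.5 dB.
Voltage ratio = 10^(12.5/20) = 4.22.

4.22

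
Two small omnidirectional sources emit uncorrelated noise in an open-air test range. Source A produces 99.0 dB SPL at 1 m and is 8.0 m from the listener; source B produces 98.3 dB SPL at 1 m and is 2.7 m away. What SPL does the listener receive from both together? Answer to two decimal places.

90.22 dB SPL

At the listener: L_A = 99.0 − 20·log₁₀(8.0) = 80.938 dB; L_B = 98.3 − 20·log₁₀(2.7) = 89.673 dB.
Combined: 10·log₁₀(10^(80.938/10)+10^(89.673/10)) = 90.22 dB SPL.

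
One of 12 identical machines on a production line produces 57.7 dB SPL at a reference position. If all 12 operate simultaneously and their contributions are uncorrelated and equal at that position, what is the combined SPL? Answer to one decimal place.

68.5 dB SPL

12 equal incoherent sources raise the level by 10·log₁₀(12) = 10.79 dB.
L_total = 57.7 + 10.79 = 68.5 dB SPL.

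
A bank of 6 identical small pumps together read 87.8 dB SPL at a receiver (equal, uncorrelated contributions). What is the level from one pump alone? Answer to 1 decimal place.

80.0 dB SPL

6 equal incoherent sources add 10·log₁₀(6) = 7.78 dB over one source.
L_one = 87.8 − 7.78 = 80.0 dB SPL.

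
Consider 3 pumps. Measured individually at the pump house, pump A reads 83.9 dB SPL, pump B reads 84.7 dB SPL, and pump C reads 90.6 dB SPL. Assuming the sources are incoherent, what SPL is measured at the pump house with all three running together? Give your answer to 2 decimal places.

Incoherent sources sum as intensities:
L_total = 10·log₁₀(10^(83.9/10) + 10^(84.7/10) + 10^(90.6/10)) = 10·log₁₀(1689000000) = 92.28 dB SPL.

92.28 dB SPL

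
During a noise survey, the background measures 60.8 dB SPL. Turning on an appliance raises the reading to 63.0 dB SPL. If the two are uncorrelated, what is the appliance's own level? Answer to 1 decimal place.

59.0 dB SPL

Background correction is a power subtraction:
L_src = 10·log₁₀(10^(63.0/10) − 10^(60.8/10)) = 10·log₁₀(793000) = 59.0 dB SPL.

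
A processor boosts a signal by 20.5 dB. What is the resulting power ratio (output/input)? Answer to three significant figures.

Power ratio = 10^(dB/10).
10^(20.5/10) = 10^(2.050) = 112.

112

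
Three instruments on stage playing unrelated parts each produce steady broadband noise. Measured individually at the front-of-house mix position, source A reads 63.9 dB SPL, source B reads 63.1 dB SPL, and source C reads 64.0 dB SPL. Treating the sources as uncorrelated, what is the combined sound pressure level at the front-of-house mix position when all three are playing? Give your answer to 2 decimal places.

68.46 dB SPL

Add the sources as powers (linear), then convert back to dB:
L_total = 10·log₁₀(10^(63.9/10) + 10^(63.1/10) + 10^(64.0/10)) = 10·log₁₀(7008000) = 68.46 dB SPL.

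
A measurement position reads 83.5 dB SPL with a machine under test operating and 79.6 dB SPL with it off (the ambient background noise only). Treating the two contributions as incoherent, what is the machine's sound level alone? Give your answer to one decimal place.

Background correction is a power subtraction:
L_src = 10·log₁₀(10^(83.5/10) − 10^(79.6/10)) = 10·log₁₀(132700000) = 81.2 dB SPL.

81.2 dB SPL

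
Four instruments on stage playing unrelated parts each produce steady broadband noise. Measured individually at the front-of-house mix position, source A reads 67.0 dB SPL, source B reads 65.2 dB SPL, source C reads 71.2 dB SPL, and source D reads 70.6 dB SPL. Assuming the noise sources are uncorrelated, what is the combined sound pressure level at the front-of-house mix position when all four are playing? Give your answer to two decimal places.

Add the sources as powers (linear), then convert back to dB:
L_total = 10·log₁₀(10^(67.0/10) + 10^(65.2/10) + 10^(71.2/10) + 10^(70.6/10)) = 10·log₁₀(32990000) = 75.18 dB SPL.

75.18 dB SPL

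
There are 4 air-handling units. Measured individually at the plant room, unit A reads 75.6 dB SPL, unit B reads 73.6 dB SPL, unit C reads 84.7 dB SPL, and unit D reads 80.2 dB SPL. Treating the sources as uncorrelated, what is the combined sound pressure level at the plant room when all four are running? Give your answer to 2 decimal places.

Add the sources as powers (linear), then convert back to dB:
L_total = 10·log₁₀(10^(75.6/10) + 10^(73.6/10) + 10^(84.7/10) + 10^(80.2/10)) = 10·log₁₀(459100000) = 86.62 dB SPL.

86.62 dB SPL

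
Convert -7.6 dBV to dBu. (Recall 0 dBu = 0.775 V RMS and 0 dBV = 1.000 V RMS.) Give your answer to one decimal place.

-5.4 dBu

The offset between the scales is 20·log₁₀(0.775/1.000) = −2.214 dB.
So dBu = -7.6 + 2.214 = -5.4 dBu.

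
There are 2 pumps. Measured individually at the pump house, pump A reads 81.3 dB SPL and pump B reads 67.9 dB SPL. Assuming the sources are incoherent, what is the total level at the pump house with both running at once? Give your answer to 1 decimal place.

Incoherent sources sum as intensities:
L_total = 10·log₁₀(10^(81.3/10) + 10^(67.9/10)) = 10·log₁₀(141100000) = 81.5 dB SPL.

81.5 dB SPL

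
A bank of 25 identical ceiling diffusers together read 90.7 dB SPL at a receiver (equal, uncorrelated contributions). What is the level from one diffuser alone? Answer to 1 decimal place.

76.7 dB SPL

25 equal incoherent sources add 10·log₁₀(25) = 13.98 dB over one source.
L_one = 90.7 − 13.98 = 76.7 dB SPL.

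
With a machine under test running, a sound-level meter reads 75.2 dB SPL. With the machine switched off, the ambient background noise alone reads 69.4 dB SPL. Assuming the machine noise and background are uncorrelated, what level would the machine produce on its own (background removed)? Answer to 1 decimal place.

73.9 dB SPL

Background correction is a power subtraction:
L_src = 10·log₁₀(10^(75.2/10) − 10^(69.4/10)) = 10·log₁₀(24400000) = 73.9 dB SPL.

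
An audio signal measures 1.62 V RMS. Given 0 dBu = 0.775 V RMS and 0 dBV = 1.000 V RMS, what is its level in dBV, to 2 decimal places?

dBV = 20·log₁₀(V / 1.000 V).
20·log₁₀(1.62/1.000) = +4.19 dBV.

+4.19 dBV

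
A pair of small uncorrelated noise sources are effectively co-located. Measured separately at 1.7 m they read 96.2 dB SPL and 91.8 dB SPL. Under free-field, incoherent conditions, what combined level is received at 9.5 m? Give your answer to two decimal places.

82.60 dB SPL

Combined at 1.7 m: 10·log₁₀(10^(96.2/10)+10^(91.8/10)) = 97.545 dB SPL.
Then apply −20·log₁₀(9.5/1.7) = -14.945 dB → 82.60 dB SPL.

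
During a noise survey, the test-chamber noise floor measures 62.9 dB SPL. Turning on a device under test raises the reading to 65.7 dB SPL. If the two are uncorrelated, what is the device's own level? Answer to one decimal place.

Subtract intensities: L_src = 10·log₁₀(10^(L_total/10) − 10^(L_bg/10)).
L_src = 10·log₁₀(10^(65.7/10) − 10^(62.9/10)) = 10·log₁₀(1766000) = 62.5 dB SPL.

62.5 dB SPL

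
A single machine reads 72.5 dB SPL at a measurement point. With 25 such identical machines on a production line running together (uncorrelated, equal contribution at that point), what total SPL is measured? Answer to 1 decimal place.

86.5 dB SPL

25 equal incoherent sources raise the level by 10·log₁₀(25) = 13.98 dB.
L_total = 72.5 + 13.98 = 86.5 dB SPL.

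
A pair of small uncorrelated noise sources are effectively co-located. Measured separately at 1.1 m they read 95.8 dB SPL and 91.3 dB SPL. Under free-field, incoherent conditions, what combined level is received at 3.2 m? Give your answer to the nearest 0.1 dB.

Combined at 1.1 m: 10·log₁₀(10^(95.8/10)+10^(91.3/10)) = 97.12 dB SPL.
Then apply −20·log₁₀(3.2/1.1) = -9.28 dB → 87.8 dB SPL.

87.8 dB SPL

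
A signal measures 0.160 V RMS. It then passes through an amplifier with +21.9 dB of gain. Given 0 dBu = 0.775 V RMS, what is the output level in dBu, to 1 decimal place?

+8.2 dBu

Input level: 20·log₁₀(0.160/0.775) = -13.70 dBu.
Output: -13.70 + 21.9 = +8.2 dBu.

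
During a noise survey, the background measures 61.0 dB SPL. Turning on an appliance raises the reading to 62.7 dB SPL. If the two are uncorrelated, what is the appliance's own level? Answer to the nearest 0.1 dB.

57.8 dB SPL

Subtract intensities: L_src = 10·log₁₀(10^(L_total/10) − 10^(L_bg/10)).
L_src = 10·log₁₀(10^(62.7/10) − 10^(61.0/10)) = 10·log₁₀(603200) = 57.8 dB SPL.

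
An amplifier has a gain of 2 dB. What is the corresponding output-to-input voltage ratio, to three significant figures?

Voltage ratio = 10^(dB/20).
10^(2/20) = 10^(0.1000) = 1.26.

1.26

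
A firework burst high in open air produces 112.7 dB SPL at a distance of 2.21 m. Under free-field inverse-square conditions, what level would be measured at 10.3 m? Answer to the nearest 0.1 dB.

For a point source in a free field, ΔL = −20·log₁₀(d₂/d₁).
ΔL = −20·log₁₀(10.3/2.21) = -13.37 dB, so L₂ = 112.7 + (-13.37) = 99.3 dB SPL.

99.3 dB SPL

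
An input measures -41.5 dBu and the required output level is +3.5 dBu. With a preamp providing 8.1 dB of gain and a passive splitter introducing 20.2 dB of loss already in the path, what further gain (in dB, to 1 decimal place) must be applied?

The required make-up gain is the shortfall in the dB sum.
G = +3.5 − (-41.5) − 8.1 + 20.2 = 57.1 dB.

57.1 dB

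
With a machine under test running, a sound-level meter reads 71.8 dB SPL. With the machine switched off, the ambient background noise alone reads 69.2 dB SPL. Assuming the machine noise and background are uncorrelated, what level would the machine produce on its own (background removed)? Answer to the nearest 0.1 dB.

Subtract intensities: L_src = 10·log₁₀(10^(L_total/10) − 10^(L_bg/10)).
L_src = 10·log₁₀(10^(71.8/10) − 10^(69.2/10)) = 10·log₁₀(6818000) = 68.3 dB SPL.

68.3 dB SPL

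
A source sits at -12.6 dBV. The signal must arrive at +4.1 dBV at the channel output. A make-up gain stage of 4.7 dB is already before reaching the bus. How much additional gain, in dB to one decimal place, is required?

12.0 dB

The required make-up gain is the shortfall in the dB sum.
G = +4.1 − (-12.6) − 4.7 = 12.0 dB.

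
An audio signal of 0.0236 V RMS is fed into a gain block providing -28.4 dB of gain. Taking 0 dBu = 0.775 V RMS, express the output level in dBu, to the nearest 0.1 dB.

-58.7 dBu

Input level: 20·log₁₀(0.0236/0.775) = -30.33 dBu.
Output: -30.33 − 28.4 = -58.7 dBu.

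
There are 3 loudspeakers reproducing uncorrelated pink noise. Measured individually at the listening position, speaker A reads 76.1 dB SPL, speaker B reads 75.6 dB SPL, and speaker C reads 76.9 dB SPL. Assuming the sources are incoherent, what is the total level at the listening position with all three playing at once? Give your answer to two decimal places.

Add the sources as powers (linear), then convert back to dB:
L_total = 10·log₁₀(10^(76.1/10) + 10^(75.6/10) + 10^(76.9/10)) = 10·log₁₀(126000000) = 81.00 dB SPL.

81.00 dB SPL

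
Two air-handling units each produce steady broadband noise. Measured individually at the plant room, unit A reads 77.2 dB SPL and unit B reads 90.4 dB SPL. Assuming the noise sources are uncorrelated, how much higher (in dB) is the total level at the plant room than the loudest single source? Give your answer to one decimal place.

0.2 dB

Uncorrelated sources add in intensity (power), not in dB.
L_total = 10·log₁₀(10^(77.2/10) + 10^(90.4/10)) = 90.60 dB SPL.
Excess over the loudest (90.4 dB): 90.60 − 90.4 = 0.2 dB.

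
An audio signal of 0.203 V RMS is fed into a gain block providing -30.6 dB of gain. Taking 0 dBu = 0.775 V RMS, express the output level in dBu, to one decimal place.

-42.2 dBu

Input level: 20·log₁₀(0.203/0.775) = -11.64 dBu.
Output: -11.64 − 30.6 = -42.2 dBu.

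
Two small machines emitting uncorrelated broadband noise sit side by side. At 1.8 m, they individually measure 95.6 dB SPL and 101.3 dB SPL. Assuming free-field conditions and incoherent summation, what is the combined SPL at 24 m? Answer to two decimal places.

79.84 dB SPL

Combined at 1.8 m: 10·log₁₀(10^(95.6/10)+10^(101.3/10)) = 102.335 dB SPL.
Then apply −20·log₁₀(24/1.8) = -22.499 dB → 79.84 dB SPL.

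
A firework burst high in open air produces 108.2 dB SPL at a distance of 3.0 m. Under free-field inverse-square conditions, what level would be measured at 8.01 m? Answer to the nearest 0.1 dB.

Free-field point source: level drops by 20·log₁₀ of the distance ratio.
ΔL = −20·log₁₀(8.01/3.0) = -8.53 dB, so L₂ = 108.2 + (-8.53) = 99.7 dB SPL.

99.7 dB SPL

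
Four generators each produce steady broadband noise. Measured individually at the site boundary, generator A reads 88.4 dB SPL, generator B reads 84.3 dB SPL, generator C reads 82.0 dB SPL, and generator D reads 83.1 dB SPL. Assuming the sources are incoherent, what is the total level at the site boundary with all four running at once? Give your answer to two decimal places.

91.22 dB SPL

Incoherent sources sum as intensities:
L_total = 10·log₁₀(10^(88.4/10) + 10^(84.3/10) + 10^(82.0/10) + 10^(83.1/10)) = 10·log₁₀(1324000000) = 91.22 dB SPL.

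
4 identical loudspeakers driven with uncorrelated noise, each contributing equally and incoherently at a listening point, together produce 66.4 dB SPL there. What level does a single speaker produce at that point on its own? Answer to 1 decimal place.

4 equal incoherent sources add 10·log₁₀(4) = 6.02 dB over one source.
L_one = 66.4 − 6.02 = 60.4 dB SPL.

60.4 dB SPL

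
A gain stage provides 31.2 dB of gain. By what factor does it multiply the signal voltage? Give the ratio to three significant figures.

36.3

Voltage ratio = 10^(dB/20).
10^(31.2/20) = 10^(1.560) = 36.3.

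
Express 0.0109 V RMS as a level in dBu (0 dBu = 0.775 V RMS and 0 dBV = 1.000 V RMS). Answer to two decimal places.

-37.04 dBu

dBu = 20·log₁₀(V / 0.775 V).
20·log₁₀(0.0109/0.775) = -37.04 dBu.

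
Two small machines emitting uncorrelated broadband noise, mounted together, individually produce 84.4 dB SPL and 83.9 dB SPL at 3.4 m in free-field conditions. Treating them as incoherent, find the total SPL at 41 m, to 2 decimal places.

65.54 dB SPL

Combined at 3.4 m: 10·log₁₀(10^(84.4/10)+10^(83.9/10)) = 87.167 dB SPL.
Then apply −20·log₁₀(41/3.4) = -21.626 dB → 65.54 dB SPL.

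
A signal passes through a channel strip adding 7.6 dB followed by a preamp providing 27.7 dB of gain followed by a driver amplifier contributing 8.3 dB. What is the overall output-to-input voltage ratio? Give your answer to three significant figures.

151

Net gain = 7.6 + 27.7 + 8.3 = 43.6 dB.
Voltage ratio = 10^(43.6/20) = 151.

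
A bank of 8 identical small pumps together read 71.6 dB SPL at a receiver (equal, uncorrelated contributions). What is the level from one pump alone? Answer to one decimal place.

8 equal incoherent sources add 10·log₁₀(8) = 9.03 dB over one source.
L_one = 71.6 − 9.03 = 62.6 dB SPL.

62.6 dB SPL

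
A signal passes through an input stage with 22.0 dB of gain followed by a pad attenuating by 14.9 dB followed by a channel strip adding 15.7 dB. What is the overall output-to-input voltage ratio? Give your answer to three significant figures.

Net gain = 22.0 + (−14.9) + 15.7 = 22.8 dB.
Voltage ratio = 10^(22.8/20) = 13.8.

13.8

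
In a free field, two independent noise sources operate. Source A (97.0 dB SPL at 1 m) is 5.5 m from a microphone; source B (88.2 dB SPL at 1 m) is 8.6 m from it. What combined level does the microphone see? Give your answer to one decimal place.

82.4 dB SPL

At the listener: L_A = 97.0 − 20·log₁₀(5.5) = 82.19 dB; L_B = 88.2 − 20·log₁₀(8.6) = 69.51 dB.
Combined: 10·log₁₀(10^(82.19/10)+10^(69.51/10)) = 82.4 dB SPL.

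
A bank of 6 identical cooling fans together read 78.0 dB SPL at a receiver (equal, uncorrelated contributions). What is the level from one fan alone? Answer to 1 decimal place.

6 equal incoherent sources add 10·log₁₀(6) = 7.78 dB over one source.
L_one = 78.0 − 7.78 = 70.2 dB SPL.

70.2 dB SPL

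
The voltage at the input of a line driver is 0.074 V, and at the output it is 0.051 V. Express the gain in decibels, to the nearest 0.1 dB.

Voltage ratio → dB uses the 20·log₁₀ form:
20·log₁₀(0.051/0.074) = 20·log₁₀(0.6892) = -3.2 dB.

-3.2 dB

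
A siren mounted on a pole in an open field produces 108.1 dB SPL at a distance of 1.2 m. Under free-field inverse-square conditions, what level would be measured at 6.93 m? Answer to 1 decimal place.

Free-field point source: level drops by 20·log₁₀ of the distance ratio.
ΔL = −20·log₁₀(6.93/1.2) = -15.23 dB, so L₂ = 108.1 + (-15.23) = 92.9 dB SPL.

92.9 dB SPL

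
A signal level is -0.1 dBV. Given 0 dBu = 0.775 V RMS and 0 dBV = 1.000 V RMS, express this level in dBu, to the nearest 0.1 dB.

+2.1 dBu

The offset between the scales is 20·log₁₀(0.775/1.000) = −2.214 dB.
So dBu = -0.1 + 2.214 = +2.1 dBu.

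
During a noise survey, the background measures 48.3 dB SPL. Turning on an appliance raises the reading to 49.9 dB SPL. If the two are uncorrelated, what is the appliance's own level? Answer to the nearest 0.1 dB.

44.8 dB SPL

Remove the background by subtracting linear intensities:
L_src = 10·log₁₀(10^(49.9/10) − 10^(48.3/10)) = 10·log₁₀(30120) = 44.8 dB SPL.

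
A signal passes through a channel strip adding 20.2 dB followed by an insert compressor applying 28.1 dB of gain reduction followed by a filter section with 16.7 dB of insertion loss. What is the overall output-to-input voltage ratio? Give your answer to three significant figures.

0.0589

Net gain = 20.2 + (−28.1) + (−16.7) = -24.6 dB.
Voltage ratio = 10^(-24.6/20) = 0.0589.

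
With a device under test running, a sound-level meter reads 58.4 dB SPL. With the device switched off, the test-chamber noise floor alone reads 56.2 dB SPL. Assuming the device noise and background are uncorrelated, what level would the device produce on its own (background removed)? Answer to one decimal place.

54.4 dB SPL

Background correction is a power subtraction:
L_src = 10·log₁₀(10^(58.4/10) − 10^(56.2/10)) = 10·log₁₀(275000) = 54.4 dB SPL.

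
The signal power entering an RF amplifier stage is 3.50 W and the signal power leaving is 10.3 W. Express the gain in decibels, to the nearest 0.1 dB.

4.7 dB

Power ratio → dB uses the 10·log₁₀ form:
10·log₁₀(10.3/3.50) = 10·log₁₀(2.943) = 4.7 dB.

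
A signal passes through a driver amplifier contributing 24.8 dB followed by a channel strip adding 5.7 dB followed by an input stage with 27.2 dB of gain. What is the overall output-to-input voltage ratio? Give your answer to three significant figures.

Net gain = 24.8 + 5.7 + 27.2 = 57.7 dB.
Voltage ratio = 10^(57.7/20) = 767.

767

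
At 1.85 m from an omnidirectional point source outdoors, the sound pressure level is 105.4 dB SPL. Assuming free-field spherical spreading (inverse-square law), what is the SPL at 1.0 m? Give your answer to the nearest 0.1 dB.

110.7 dB SPL

For a point source in a free field, ΔL = −20·log₁₀(d₂/d₁).
ΔL = −20·log₁₀(1.0/1.85) = 5.34 dB, so L₂ = 105.4 + (5.34) = 110.7 dB SPL.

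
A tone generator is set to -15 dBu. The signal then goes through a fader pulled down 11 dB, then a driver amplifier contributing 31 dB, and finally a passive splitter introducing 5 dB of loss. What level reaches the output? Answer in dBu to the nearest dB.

Cascaded gains and losses add directly in dB.
-15 − 11 + 31 − 5 = 0 dBu.

0 dBu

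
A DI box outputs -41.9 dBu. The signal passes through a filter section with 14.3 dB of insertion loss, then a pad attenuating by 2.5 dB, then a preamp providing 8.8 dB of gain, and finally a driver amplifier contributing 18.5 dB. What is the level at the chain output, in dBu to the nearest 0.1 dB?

-31.4 dBu

In dB, series stages simply add:
-41.9 − 14.3 − 2.5 + 8.8 + 18.5 = -31.4 dBu.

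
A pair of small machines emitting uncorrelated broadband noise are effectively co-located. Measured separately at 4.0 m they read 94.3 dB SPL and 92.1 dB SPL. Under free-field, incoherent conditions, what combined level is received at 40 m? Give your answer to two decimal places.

76.35 dB SPL

Combined at 4.0 m: 10·log₁₀(10^(94.3/10)+10^(92.1/10)) = 96.348 dB SPL.
Then apply −20·log₁₀(40/4.0) = -20.000 dB → 76.35 dB SPL.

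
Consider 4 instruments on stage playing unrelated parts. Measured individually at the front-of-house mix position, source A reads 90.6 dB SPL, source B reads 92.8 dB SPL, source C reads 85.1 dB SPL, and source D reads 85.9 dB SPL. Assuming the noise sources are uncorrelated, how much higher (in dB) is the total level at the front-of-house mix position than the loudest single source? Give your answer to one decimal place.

Incoherent sources sum as intensities:
L_total = 10·log₁₀(10^(90.6/10) + 10^(92.8/10) + 10^(85.1/10) + 10^(85.9/10)) = 95.76 dB SPL.
Excess over the loudest (92.8 dB): 95.76 − 92.8 = 3.0 dB.

3.0 dB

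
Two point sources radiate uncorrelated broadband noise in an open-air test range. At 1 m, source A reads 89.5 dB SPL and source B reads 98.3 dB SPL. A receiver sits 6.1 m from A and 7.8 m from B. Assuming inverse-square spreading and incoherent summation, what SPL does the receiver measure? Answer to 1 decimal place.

81.3 dB SPL

At the listener: L_A = 89.5 − 20·log₁₀(6.1) = 73.79 dB; L_B = 98.3 − 20·log₁₀(7.8) = 80.46 dB.
Combined: 10·log₁₀(10^(73.79/10)+10^(80.46/10)) = 81.3 dB SPL.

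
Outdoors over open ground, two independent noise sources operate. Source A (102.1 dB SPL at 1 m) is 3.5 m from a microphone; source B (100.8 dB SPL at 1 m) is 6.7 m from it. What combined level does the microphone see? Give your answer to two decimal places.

At the listener: L_A = 102.1 − 20·log₁₀(3.5) = 91.219 dB; L_B = 100.8 − 20·log₁₀(6.7) = 84.279 dB.
Combined: 10·log₁₀(10^(91.219/10)+10^(84.279/10)) = 92.02 dB SPL.

92.02 dB SPL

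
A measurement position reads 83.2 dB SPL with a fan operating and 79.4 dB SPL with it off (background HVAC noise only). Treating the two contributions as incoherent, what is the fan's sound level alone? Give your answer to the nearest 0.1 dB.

Background correction is a power subtraction:
L_src = 10·log₁₀(10^(83.2/10) − 10^(79.4/10)) = 10·log₁₀(121800000) = 80.9 dB SPL.

80.9 dB SPL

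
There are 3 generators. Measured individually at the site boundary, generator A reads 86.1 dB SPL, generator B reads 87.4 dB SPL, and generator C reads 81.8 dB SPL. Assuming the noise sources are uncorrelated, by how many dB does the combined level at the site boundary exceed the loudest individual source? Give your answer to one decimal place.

3.0 dB

Uncorrelated sources add in intensity (power), not in dB.
L_total = 10·log₁₀(10^(86.1/10) + 10^(87.4/10) + 10^(81.8/10)) = 90.45 dB SPL.
Excess over the loudest (87.4 dB): 90.45 − 87.4 = 3.0 dB.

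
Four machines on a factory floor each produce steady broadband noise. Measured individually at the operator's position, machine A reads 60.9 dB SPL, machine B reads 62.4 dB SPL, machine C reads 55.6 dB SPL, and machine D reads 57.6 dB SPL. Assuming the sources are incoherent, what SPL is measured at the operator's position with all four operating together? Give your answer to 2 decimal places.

Add the sources as powers (linear), then convert back to dB:
L_total = 10·log₁₀(10^(60.9/10) + 10^(62.4/10) + 10^(55.6/10) + 10^(57.6/10)) = 10·log₁₀(3907000) = 65.92 dB SPL.

65.92 dB SPL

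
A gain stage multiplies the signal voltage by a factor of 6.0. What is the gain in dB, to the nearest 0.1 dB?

15.6 dB

Voltage is an amplitude quantity, so gain = 20·log₁₀(V_out/V_in).
20·log₁₀(6.0) = 15.6 dB.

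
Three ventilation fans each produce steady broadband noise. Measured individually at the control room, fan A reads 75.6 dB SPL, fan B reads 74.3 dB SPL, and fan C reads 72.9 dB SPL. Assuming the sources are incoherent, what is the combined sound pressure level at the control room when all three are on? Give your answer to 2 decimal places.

79.18 dB SPL

Uncorrelated sources add in intensity (power), not in dB.
L_total = 10·log₁₀(10^(75.6/10) + 10^(74.3/10) + 10^(72.9/10)) = 10·log₁₀(82720000) = 79.18 dB SPL.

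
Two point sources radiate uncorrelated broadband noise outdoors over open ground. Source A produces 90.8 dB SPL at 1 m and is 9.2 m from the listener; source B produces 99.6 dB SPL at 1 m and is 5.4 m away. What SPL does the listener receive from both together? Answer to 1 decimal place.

At the listener: L_A = 90.8 − 20·log₁₀(9.2) = 71.52 dB; L_B = 99.6 − 20·log₁₀(5.4) = 84.95 dB.
Combined: 10·log₁₀(10^(71.52/10)+10^(84.95/10)) = 85.1 dB SPL.

85.1 dB SPL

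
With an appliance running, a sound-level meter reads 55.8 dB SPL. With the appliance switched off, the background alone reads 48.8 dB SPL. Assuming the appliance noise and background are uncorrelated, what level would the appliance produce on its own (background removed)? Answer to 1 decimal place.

54.8 dB SPL

Remove the background by subtracting linear intensities:
L_src = 10·log₁₀(10^(55.8/10) − 10^(48.8/10)) = 10·log₁₀(304300) = 54.8 dB SPL.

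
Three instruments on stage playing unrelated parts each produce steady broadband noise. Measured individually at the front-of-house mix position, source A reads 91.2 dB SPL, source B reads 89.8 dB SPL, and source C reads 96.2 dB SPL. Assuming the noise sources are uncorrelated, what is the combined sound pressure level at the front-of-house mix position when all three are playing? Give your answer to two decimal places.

98.09 dB SPL

Incoherent sources sum as intensities:
L_total = 10·log₁₀(10^(91.2/10) + 10^(89.8/10) + 10^(96.2/10)) = 10·log₁₀(6442000000) = 98.09 dB SPL.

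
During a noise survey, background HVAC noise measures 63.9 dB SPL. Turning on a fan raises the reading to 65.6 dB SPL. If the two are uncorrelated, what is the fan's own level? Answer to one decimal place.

60.7 dB SPL

Subtract intensities: L_src = 10·log₁₀(10^(L_total/10) − 10^(L_bg/10)).
L_src = 10·log₁₀(10^(65.6/10) − 10^(63.9/10)) = 10·log₁₀(1176000) = 60.7 dB SPL.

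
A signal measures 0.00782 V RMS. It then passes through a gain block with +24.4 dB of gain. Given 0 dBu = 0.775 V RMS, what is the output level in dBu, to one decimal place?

Input level: 20·log₁₀(0.00782/0.775) = -39.92 dBu.
Output: -39.92 + 24.4 = -15.5 dBu.

-15.5 dBu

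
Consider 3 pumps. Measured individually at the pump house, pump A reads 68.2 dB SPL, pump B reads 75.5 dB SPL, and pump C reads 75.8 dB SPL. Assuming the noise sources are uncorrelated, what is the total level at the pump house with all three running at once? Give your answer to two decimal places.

79.04 dB SPL

Uncorrelated sources add in intensity (power), not in dB.
L_total = 10·log₁₀(10^(68.2/10) + 10^(75.5/10) + 10^(75.8/10)) = 10·log₁₀(80110000) = 79.04 dB SPL.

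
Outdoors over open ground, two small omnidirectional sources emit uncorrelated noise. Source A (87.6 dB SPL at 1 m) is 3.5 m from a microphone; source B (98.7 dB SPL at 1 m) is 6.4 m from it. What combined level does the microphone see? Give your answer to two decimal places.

At the listener: L_A = 87.6 − 20·log₁₀(3.5) = 76.719 dB; L_B = 98.7 − 20·log₁₀(6.4) = 82.576 dB.
Combined: 10·log₁₀(10^(76.719/10)+10^(82.576/10)) = 83.58 dB SPL.

83.58 dB SPL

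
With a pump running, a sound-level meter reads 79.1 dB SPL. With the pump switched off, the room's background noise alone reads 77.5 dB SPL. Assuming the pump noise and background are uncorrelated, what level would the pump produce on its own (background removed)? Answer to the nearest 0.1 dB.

74.0 dB SPL

Remove the background by subtracting linear intensities:
L_src = 10·log₁₀(10^(79.1/10) − 10^(77.5/10)) = 10·log₁₀(25050000) = 74.0 dB SPL.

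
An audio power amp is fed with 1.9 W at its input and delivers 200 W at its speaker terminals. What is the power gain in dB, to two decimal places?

20.22 dB

Power ratio → dB uses the 10·log₁₀ form:
10·log₁₀(200/1.9) = 10·log₁₀(105.3) = 20.22 dB.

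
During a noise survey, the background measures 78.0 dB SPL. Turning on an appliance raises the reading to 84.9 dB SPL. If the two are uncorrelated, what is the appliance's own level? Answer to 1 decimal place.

Subtract intensities: L_src = 10·log₁₀(10^(L_total/10) − 10^(L_bg/10)).
L_src = 10·log₁₀(10^(84.9/10) − 10^(78.0/10)) = 10·log₁₀(245900000) = 83.9 dB SPL.

83.9 dB SPL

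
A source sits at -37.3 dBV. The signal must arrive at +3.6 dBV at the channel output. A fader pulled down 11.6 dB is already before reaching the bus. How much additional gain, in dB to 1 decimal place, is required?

The required make-up gain is the shortfall in the dB sum.
G = +3.6 − (-37.3) + 11.6 = 52.5 dB.

52.5 dB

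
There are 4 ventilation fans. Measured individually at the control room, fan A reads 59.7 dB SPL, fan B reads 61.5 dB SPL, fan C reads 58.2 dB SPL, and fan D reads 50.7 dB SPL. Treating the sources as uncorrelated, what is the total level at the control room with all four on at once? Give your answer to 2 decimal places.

Add the sources as powers (linear), then convert back to dB:
L_total = 10·log₁₀(10^(59.7/10) + 10^(61.5/10) + 10^(58.2/10) + 10^(50.7/10)) = 10·log₁₀(3124000) = 64.95 dB SPL.

64.95 dB SPL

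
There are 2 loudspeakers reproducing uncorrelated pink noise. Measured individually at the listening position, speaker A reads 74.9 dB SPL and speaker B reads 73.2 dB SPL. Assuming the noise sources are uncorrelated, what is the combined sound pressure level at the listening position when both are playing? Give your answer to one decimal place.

Incoherent sources sum as intensities:
L_total = 10·log₁₀(10^(74.9/10) + 10^(73.2/10)) = 10·log₁₀(51800000) = 77.1 dB SPL.

77.1 dB SPL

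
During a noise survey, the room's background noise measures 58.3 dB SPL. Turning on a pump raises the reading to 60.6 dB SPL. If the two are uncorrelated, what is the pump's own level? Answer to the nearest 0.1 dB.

Subtract intensities: L_src = 10·log₁₀(10^(L_total/10) − 10^(L_bg/10)).
L_src = 10·log₁₀(10^(60.6/10) − 10^(58.3/10)) = 10·log₁₀(472100) = 56.7 dB SPL.

56.7 dB SPL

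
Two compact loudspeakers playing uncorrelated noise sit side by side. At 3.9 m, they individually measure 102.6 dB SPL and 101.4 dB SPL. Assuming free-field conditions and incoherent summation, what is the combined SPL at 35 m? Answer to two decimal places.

85.99 dB SPL

Combined at 3.9 m: 10·log₁₀(10^(102.6/10)+10^(101.4/10)) = 105.052 dB SPL.
Then apply −20·log₁₀(35/3.9) = -19.060 dB → 85.99 dB SPL.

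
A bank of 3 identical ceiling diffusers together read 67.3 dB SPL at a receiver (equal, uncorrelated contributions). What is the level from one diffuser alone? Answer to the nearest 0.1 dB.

3 equal incoherent sources add 10·log₁₀(3) = 4.77 dB over one source.
L_one = 67.3 − 4.77 = 62.5 dB SPL.

62.5 dB SPL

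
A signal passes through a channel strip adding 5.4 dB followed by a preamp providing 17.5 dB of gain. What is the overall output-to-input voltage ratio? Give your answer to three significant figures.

Net gain = 5.4 + 17.5 = 22.9 dB.
Voltage ratio = 10^(22.9/20) = 14.0.

14.0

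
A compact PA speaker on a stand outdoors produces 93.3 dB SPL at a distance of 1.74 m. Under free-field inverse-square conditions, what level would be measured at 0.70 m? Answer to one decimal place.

Inverse-square spreading gives ΔL = −20·log₁₀(d₂/d₁).
ΔL = −20·log₁₀(0.70/1.74) = 7.91 dB, so L₂ = 93.3 + (7.91) = 101.2 dB SPL.

101.2 dB SPL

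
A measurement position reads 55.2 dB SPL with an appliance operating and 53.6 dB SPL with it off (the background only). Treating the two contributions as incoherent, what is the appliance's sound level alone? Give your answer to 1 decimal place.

Background correction is a power subtraction:
L_src = 10·log₁₀(10^(55.2/10) − 10^(53.6/10)) = 10·log₁₀(102000) = 50.1 dB SPL.

50.1 dB SPL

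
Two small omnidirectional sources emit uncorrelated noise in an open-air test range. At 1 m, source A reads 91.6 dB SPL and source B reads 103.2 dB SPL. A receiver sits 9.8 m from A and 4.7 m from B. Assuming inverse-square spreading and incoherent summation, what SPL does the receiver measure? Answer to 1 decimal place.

At the listener: L_A = 91.6 − 20·log₁₀(9.8) = 71.78 dB; L_B = 103.2 − 20·log₁₀(4.7) = 89.76 dB.
Combined: 10·log₁₀(10^(71.78/10)+10^(89.76/10)) = 89.8 dB SPL.

89.8 dB SPL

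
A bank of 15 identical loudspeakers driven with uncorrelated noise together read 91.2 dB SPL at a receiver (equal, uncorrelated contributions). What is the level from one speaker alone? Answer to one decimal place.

15 equal incoherent sources add 10·log₁₀(15) = 11.76 dB over one source.
L_one = 91.2 − 11.76 = 79.4 dB SPL.

79.4 dB SPL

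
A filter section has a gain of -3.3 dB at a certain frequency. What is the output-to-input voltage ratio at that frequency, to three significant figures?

Voltage ratio = 10^(dB/20).
10^(-3.3/20) = 10^(-0.1650) = 0.684.

0.684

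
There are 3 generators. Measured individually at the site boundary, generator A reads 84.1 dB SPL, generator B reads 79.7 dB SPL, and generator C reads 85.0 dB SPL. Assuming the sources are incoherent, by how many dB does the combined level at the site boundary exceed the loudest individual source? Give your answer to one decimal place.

3.2 dB

Add the sources as powers (linear), then convert back to dB:
L_total = 10·log₁₀(10^(84.1/10) + 10^(79.7/10) + 10^(85.0/10)) = 88.24 dB SPL.
Excess over the loudest (85.0 dB): 88.24 − 85.0 = 3.2 dB.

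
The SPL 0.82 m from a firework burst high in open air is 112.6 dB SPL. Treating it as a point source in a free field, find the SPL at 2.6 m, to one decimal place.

Inverse-square spreading gives ΔL = −20·log₁₀(d₂/d₁).
ΔL = −20·log₁₀(2.6/0.82) = -10.02 dB, so L₂ = 112.6 + (-10.02) = 102.6 dB SPL.

102.6 dB SPL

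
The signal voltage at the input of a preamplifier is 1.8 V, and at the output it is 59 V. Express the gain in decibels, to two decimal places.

Voltage ratio → dB uses the 20·log₁₀ form:
20·log₁₀(59/1.8) = 20·log₁₀(32.78) = 30.31 dB.

30.31 dB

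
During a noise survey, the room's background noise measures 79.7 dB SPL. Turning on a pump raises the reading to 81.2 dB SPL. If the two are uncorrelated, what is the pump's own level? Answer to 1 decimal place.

75.9 dB SPL

Subtract intensities: L_src = 10·log₁₀(10^(L_total/10) − 10^(L_bg/10)).
L_src = 10·log₁₀(10^(81.2/10) − 10^(79.7/10)) = 10·log₁₀(38500000) = 75.9 dB SPL.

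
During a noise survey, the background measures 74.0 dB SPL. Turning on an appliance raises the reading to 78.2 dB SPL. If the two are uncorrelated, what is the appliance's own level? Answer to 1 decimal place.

76.1 dB SPL

Background correction is a power subtraction:
L_src = 10·log₁₀(10^(78.2/10) − 10^(74.0/10)) = 10·log₁₀(40950000) = 76.1 dB SPL.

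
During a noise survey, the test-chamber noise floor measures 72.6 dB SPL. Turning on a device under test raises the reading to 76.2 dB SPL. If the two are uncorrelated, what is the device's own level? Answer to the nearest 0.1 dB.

73.7 dB SPL

Background correction is a power subtraction:
L_src = 10·log₁₀(10^(76.2/10) − 10^(72.6/10)) = 10·log₁₀(23490000) = 73.7 dB SPL.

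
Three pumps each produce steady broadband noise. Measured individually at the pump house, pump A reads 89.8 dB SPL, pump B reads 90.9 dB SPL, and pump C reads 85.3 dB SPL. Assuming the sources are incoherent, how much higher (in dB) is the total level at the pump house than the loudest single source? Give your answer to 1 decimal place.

Incoherent sources sum as intensities:
L_total = 10·log₁₀(10^(89.8/10) + 10^(90.9/10) + 10^(85.3/10)) = 94.02 dB SPL.
Excess over the loudest (90.9 dB): 94.02 − 90.9 = 3.1 dB.

3.1 dB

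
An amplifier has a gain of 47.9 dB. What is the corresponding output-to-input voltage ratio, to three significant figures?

248

Voltage ratio = 10^(dB/20).
10^(47.9/20) = 10^(2.395) = 248.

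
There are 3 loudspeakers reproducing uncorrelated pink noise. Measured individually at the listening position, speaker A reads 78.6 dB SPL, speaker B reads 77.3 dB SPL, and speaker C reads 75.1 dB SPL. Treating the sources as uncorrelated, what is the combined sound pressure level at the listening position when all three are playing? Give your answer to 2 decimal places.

82.00 dB SPL

Incoherent sources sum as intensities:
L_total = 10·log₁₀(10^(78.6/10) + 10^(77.3/10) + 10^(75.1/10)) = 10·log₁₀(158500000) = 82.00 dB SPL.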